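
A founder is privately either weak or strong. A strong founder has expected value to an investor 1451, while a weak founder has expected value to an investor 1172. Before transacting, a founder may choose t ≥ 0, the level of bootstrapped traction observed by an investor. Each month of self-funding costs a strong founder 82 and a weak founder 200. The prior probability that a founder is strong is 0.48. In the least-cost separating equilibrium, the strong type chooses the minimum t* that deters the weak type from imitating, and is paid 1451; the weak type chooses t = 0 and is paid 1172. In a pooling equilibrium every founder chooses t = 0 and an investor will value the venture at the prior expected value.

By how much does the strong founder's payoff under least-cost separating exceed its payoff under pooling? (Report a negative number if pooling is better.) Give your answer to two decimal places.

Least-cost separating signal: t* solves 1172 = 1451 − 200·t*, so t* = (1451 − 1172)/200 = 1.395.
Strong type's separating payoff: 1451 − 82 × t* = 1451 − 82 × (1451 − 1172)/200 = 1451 − 22878/200 = 1336.61.
Pooling payoff: 0.48 × 1451 + 0.52 × 1172 = 1305.92.
Difference: 1336.61 − 1305.92 = 30.69.
The strong type prefers to separate.

30.69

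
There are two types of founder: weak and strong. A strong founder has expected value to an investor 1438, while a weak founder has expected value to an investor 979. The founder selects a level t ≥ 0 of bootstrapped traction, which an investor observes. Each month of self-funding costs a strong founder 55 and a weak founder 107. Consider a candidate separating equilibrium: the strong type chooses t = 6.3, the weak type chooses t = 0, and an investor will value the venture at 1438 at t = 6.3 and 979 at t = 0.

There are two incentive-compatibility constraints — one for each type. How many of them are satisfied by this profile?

Strong type: signal → 1438 − 55 × 6.3 = 1091.5; deviate to 0 → 979. IC holds (1091.5 ≥ 979).
Weak type: stay at 0 → 979; mimic → 1438 − 107 × 6.3 = 763.9. IC holds (979 ≥ 763.9).
2 of 2 constraints hold, so this is a separating equilibrium.

2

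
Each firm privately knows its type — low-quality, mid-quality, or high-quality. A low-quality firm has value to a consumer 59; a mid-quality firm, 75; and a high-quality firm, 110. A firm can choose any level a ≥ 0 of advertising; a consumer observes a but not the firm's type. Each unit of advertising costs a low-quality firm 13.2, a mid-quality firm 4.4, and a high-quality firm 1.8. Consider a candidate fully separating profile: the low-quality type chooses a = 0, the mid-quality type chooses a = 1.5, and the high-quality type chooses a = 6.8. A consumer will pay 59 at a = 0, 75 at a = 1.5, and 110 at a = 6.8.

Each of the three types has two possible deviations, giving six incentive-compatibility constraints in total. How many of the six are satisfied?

Mid-quality (own payoff 75 − 4.4×1.5 = 68.4): to a=0 gives 59 → no gain ✓; to a=6.8 gives 110 − 4.4×6.8 = 80.08 → profitable ✗.
High-quality (own payoff 110 − 1.8×6.8 = 97.76): to a=0 gives 59 → no gain ✓; to a=1.5 gives 75 − 1.8×1.5 = 72.3 → no gain ✓.
Low-quality (own payoff 59): to a=1.5 gives 75 − 13.2×1.5 = 55.2 → no gain ✓; to a=6.8 gives 110 − 13.2×6.8 = 20.24 → no gain ✓.
5 of the 6 constraints hold; not an equilibrium.

5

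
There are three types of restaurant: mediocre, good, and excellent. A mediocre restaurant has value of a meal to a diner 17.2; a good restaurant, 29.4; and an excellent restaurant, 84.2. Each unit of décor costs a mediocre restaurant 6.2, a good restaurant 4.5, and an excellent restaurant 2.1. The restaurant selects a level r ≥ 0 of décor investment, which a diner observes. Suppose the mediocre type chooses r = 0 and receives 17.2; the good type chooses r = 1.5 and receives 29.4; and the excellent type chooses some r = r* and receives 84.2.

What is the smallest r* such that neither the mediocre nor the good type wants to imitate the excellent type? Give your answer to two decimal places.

13.68

Good type (on-path payoff 29.4 − 4.5×1.5 = 22.65) won't mimic when 22.65 ≥ 84.2 − 4.5·r*, i.e. r* ≥ 13.68.
Mediocre type (on-path payoff 17.2) won't mimic when 17.2 ≥ 84.2 − 6.2·r*, i.e. r* ≥ 10.81.
Both must hold, so r* = max(10.81, 13.68) = 13.68. The good type's constraint binds.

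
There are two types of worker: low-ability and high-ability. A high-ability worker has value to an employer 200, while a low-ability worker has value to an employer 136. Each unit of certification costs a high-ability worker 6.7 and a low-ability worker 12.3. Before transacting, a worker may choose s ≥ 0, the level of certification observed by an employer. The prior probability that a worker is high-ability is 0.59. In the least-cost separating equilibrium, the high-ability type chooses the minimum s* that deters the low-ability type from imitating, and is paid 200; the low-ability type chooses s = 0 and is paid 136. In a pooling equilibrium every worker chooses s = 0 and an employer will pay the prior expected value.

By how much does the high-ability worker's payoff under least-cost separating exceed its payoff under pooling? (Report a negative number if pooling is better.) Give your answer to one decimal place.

-8.6

Least-cost separating signal: s* solves 136 = 200 − 12.3·s*, so s* = (200 − 136)/12.3 ≈ 5.2033.
High-ability type's separating payoff: 200 − 6.7 × s* = 200 − 6.7 × (200 − 136)/12.3 = 200 − 428.8/12.3 ≈ 165.138.
Pooling payoff: 0.59 × 200 + 0.41 × 136 = 173.76.
Difference: 165.138 − 173.76 = -8.622, i.e. -8.6 to one decimal place.
The high-ability type would prefer the pooling outcome.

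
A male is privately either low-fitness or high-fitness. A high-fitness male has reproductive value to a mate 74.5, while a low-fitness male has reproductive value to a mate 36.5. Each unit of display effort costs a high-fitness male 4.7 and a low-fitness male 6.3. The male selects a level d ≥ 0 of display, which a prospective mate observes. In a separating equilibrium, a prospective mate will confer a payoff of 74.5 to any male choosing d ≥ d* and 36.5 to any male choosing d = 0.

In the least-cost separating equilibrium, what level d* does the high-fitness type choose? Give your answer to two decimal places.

6.03

A low-fitness male choosing d = 0 receives 36.5.
Imitating at d* instead would pay 74.5 at cost 6.3·d*, netting 74.5 − 6.3·d*.
Indifference: 36.5 = 74.5 − 6.3·d*, so d* = (74.5 − 36.5) / 6.3 ≈ 6.03.
This is the low-fitness type's binding incentive-compatibility constraint; any d ≥ 6.03 sustains separation on that side.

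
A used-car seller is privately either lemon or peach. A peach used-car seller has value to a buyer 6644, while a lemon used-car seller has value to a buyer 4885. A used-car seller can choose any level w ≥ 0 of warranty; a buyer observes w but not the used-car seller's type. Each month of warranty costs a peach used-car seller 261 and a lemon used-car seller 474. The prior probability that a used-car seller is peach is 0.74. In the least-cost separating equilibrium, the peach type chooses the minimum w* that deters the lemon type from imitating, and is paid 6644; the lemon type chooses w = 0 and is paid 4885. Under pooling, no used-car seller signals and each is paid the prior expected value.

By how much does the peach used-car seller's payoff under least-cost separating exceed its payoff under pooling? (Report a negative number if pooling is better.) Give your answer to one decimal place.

-511.2

Least-cost separating signal: w* solves 4885 = 6644 − 474·w*, so w* = (6644 − 4885)/474 ≈ 3.7110.
Peach type's separating payoff: 6644 − 261 × w* = 6644 − 261 × (6644 − 4885)/474 = 6644 − 459099/474 ≈ 5675.437.
Pooling payoff: 0.74 × 6644 + 0.26 × 4885 = 6186.66.
Difference: 5675.437 − 6186.66 = -511.223, i.e. -511.2 to one decimal place.
The peach type would prefer the pooling outcome.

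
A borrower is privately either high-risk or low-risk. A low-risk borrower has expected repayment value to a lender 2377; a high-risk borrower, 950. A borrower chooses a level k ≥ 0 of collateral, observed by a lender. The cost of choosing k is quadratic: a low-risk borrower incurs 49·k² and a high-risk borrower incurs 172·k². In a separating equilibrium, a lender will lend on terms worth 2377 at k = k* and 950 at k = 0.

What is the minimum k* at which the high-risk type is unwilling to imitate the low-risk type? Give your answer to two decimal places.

2.88

The high-risk type at k = 0 receives 950; imitating at k* yields 2377 − 172·k*².
Indifference: 950 = 2377 − 172·k*², so k*² = (2377 − 950) / 172 ≈ 8.2965.
k* = √8.2965 ≈ 2.88.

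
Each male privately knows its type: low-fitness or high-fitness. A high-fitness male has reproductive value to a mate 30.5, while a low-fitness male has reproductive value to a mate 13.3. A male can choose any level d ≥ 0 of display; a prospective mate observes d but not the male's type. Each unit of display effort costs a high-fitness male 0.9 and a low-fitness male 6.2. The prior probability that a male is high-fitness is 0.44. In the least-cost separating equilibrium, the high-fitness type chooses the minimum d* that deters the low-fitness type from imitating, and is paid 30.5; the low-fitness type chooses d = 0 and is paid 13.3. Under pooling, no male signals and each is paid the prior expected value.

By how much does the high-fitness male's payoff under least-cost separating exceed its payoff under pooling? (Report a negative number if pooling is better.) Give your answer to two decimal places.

Least-cost separating signal: d* solves 13.3 = 30.5 − 6.2·d*, so d* = (30.5 − 13.3)/6.2 ≈ 2.7742.
High-fitness type's separating payoff: 30.5 − 0.9 × d* = 30.5 − 0.9 × (30.5 − 13.3)/6.2 = 30.5 − 15.48/6.2 ≈ 28.0032.
Pooling payoff: 0.44 × 30.5 + 0.56 × 13.3 = 20.868.
Difference: 28.0032 − 20.868 = 7.1352, i.e. 7.14 to two decimal places.
The high-fitness type prefers to separate.

7.14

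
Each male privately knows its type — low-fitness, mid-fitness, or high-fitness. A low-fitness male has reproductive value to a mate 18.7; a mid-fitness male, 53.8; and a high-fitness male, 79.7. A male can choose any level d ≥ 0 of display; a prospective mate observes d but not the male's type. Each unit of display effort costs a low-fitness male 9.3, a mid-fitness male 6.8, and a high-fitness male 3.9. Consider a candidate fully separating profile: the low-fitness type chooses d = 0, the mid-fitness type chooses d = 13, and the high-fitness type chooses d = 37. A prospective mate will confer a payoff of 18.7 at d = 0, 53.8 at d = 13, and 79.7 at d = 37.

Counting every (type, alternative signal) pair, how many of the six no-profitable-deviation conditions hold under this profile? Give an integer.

3

Low-fitness (own payoff 18.7): to d=13 gives 53.8 − 9.3×13 = -67.1 → no gain ✓; to d=37 gives 79.7 − 9.3×37 = -264.4 → no gain ✓.
Mid-fitness (own payoff 53.8 − 6.8×13 = -34.6): to d=0 gives 18.7 → profitable ✗; to d=37 gives 79.7 − 6.8×37 = -171.9 → no gain ✓.
High-fitness (own payoff 79.7 − 3.9×37 = -64.6): to d=0 gives 18.7 → profitable ✗; to d=13 gives 53.8 − 3.9×13 = 3.1 → profitable ✗.
3 of the 6 constraints hold; not an equilibrium.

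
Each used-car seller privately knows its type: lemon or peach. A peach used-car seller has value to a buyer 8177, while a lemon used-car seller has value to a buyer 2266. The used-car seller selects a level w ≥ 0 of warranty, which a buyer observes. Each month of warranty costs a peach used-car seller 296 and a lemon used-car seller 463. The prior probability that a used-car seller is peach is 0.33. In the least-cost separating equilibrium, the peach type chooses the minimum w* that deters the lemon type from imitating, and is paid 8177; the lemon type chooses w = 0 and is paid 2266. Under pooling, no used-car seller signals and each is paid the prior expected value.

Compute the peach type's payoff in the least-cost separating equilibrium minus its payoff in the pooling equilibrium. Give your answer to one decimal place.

Least-cost separating signal: w* solves 2266 = 8177 − 463·w*, so w* = (8177 − 2266)/463 ≈ 12.7667.
Peach type's separating payoff: 8177 − 296 × w* = 8177 − 296 × (8177 − 2266)/463 = 8177 − 1749656/463 ≈ 4398.045.
Pooling payoff: 0.33 × 8177 + 0.67 × 2266 = 4216.63.
Difference: 4398.045 − 4216.63 = 181.415, i.e. 181.4 to one decimal place.
The peach type prefers to separate.

181.4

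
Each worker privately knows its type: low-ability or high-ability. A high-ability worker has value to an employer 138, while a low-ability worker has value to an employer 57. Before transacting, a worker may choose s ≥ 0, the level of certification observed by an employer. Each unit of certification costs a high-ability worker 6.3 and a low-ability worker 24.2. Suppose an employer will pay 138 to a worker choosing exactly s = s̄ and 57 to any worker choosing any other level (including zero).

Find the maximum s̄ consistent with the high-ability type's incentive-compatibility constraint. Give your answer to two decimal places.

12.86

Choosing s̄ yields the high-ability type 138 − 6.3·s̄; choosing zero yields 57.
The high-ability type is indifferent at 138 − 6.3·s̄ = 57, i.e. s̄ = (138 − 57) / 6.3 ≈ 12.86.
For any s̄ above 12.86 the high-ability type would rather pool at zero, so separation collapses.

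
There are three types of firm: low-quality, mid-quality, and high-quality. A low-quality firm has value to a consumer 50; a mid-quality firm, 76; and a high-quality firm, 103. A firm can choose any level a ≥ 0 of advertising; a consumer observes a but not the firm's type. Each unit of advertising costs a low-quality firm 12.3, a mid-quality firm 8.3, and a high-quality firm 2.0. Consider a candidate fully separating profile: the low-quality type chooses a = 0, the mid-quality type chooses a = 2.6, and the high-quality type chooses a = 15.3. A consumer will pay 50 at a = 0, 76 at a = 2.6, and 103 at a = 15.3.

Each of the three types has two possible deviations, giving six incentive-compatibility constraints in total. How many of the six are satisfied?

Mid-quality (own payoff 76 − 8.3×2.6 = 54.42): to a=0 gives 50 → no gain ✓; to a=15.3 gives 103 − 8.3×15.3 = -23.99 → no gain ✓.
Low-quality (own payoff 50): to a=2.6 gives 76 − 12.3×2.6 = 44.02 → no gain ✓; to a=15.3 gives 103 − 12.3×15.3 = -85.19 → no gain ✓.
High-quality (own payoff 103 − 2.0×15.3 = 72.4): to a=0 gives 50 → no gain ✓; to a=2.6 gives 76 − 2.0×2.6 = 70.8 → no gain ✓.
6 of the 6 constraints hold; this profile is a separating equilibrium.

6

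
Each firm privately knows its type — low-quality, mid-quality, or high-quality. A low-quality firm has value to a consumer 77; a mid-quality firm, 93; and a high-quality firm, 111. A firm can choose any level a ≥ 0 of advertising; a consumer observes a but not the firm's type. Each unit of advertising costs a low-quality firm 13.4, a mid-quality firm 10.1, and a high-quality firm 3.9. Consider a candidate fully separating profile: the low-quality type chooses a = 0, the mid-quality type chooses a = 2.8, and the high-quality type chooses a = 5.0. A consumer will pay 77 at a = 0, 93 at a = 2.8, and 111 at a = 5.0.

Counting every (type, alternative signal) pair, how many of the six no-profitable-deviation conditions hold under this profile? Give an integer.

High-quality (own payoff 111 − 3.9×5.0 = 91.5): to a=0 gives 77 → no gain ✓; to a=2.8 gives 93 − 3.9×2.8 = 82.08 → no gain ✓.
Low-quality (own payoff 77): to a=2.8 gives 93 − 13.4×2.8 = 55.48 → no gain ✓; to a=5.0 gives 111 − 13.4×5.0 = 44 → no gain ✓.
Mid-quality (own payoff 93 − 10.1×2.8 = 64.72): to a=0 gives 77 → profitable ✗; to a=5.0 gives 111 − 10.1×5.0 = 60.5 → no gain ✓.
5 of the 6 constraints hold; not an equilibrium.

5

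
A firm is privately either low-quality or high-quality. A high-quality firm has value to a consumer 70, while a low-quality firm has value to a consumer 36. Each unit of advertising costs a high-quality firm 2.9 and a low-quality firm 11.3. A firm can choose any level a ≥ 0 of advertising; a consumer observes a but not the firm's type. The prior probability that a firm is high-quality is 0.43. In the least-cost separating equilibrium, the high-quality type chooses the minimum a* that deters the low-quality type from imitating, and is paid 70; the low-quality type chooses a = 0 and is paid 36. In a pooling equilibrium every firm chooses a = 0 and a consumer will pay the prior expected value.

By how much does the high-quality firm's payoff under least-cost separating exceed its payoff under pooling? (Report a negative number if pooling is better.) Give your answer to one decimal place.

Least-cost separating signal: a* solves 36 = 70 − 11.3·a*, so a* = (70 − 36)/11.3 ≈ 3.0088.
High-quality type's separating payoff: 70 − 2.9 × a* = 70 − 2.9 × (70 − 36)/11.3 = 70 − 98.6/11.3 ≈ 61.274.
Pooling payoff: 0.43 × 70 + 0.57 × 36 = 50.62.
Difference: 61.274 − 50.62 = 10.654, i.e. 10.7 to one decimal place.
The high-quality type prefers to separate.

10.7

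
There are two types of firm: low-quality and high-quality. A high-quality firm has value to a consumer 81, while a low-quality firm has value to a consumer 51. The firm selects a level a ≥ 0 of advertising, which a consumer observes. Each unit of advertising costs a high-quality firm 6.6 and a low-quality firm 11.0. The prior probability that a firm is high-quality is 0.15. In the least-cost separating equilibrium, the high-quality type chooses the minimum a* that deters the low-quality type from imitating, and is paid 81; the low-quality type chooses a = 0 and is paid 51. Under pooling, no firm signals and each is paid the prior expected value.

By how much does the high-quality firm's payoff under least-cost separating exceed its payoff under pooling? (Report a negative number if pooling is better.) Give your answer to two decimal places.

7.50

Least-cost separating signal: a* solves 51 = 81 − 11.0·a*, so a* = (81 − 51)/11.0 ≈ 2.7273.
High-quality type's separating payoff: 81 − 6.6 × a* = 81 − 6.6 × (81 − 51)/11.0 = 81 − 198/11.0 = 63.
Pooling payoff: 0.15 × 81 + 0.85 × 51 = 55.5.
Difference: 63 − 55.5 = 7.50.
The high-quality type prefers to separate.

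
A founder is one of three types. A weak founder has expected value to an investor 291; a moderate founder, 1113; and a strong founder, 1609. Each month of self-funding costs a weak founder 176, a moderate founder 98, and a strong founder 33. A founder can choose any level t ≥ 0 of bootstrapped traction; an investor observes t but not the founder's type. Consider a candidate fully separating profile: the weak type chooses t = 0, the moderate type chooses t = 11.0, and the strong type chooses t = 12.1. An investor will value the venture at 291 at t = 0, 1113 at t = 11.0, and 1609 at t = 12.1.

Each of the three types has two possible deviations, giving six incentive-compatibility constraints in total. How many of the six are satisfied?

Strong (own payoff 1609 − 33×12.1 = 1209.7): to t=0 gives 291 → no gain ✓; to t=11.0 gives 1113 − 33×11.0 = 750 → no gain ✓.
Moderate (own payoff 1113 − 98×11.0 = 35): to t=0 gives 291 → profitable ✗; to t=12.1 gives 1609 − 98×12.1 = 423.2 → profitable ✗.
Weak (own payoff 291): to t=11.0 gives 1113 − 176×11.0 = -823 → no gain ✓; to t=12.1 gives 1609 − 176×12.1 = -520.6 → no gain ✓.
4 of the 6 constraints hold; not an equilibrium.

4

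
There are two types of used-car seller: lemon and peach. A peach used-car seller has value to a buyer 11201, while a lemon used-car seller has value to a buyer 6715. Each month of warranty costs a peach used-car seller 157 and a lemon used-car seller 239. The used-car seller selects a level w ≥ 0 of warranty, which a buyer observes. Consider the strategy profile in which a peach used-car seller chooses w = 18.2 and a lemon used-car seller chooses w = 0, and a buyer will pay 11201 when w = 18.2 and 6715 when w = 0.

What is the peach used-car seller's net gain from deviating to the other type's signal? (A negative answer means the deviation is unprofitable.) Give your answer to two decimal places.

Playing w = 18.2 the peach used-car seller receives 11201 − 157 × 18.2 = 8343.6.
Deviating to w = 0 yields 6715 instead.
Gain from deviating: 6715 − 8343.6 = -1628.60.
The gain is negative, so the peach type's incentive-compatibility constraint is satisfied.

-1628.60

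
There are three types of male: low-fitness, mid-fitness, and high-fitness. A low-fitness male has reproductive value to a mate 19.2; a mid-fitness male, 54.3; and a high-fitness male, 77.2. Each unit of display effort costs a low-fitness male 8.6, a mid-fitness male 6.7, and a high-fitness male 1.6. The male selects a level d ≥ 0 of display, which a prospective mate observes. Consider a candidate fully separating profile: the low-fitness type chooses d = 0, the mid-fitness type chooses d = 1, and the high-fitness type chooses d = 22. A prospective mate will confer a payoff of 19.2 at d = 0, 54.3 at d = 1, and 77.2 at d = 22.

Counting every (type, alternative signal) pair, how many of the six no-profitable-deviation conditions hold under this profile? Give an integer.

Mid-fitness (own payoff 54.3 − 6.7×1 = 47.6): to d=0 gives 19.2 → no gain ✓; to d=22 gives 77.2 − 6.7×22 = -70.2 → no gain ✓.
High-fitness (own payoff 77.2 − 1.6×22 = 42): to d=0 gives 19.2 → no gain ✓; to d=1 gives 54.3 − 1.6×1 = 52.7 → profitable ✗.
Low-fitness (own payoff 19.2): to d=1 gives 54.3 − 8.6×1 = 45.7 → profitable ✗; to d=22 gives 77.2 − 8.6×22 = -112 → no gain ✓.
4 of the 6 constraints hold; not an equilibrium.

4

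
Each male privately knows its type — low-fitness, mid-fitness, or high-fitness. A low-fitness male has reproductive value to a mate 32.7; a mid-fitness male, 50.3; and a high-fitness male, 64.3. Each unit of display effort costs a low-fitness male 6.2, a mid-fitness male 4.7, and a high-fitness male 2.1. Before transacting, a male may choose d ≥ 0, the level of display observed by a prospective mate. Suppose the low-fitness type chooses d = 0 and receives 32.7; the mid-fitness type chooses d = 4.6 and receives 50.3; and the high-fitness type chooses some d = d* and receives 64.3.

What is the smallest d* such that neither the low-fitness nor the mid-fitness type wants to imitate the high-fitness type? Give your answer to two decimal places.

7.58

Low-fitness type (on-path payoff 32.7) won't mimic when 32.7 ≥ 64.3 − 6.2·d*, i.e. d* ≥ 5.10.
Mid-fitness type (on-path payoff 50.3 − 4.7×4.6 = 28.68) won't mimic when 28.68 ≥ 64.3 − 4.7·d*, i.e. d* ≥ 7.58.
Both must hold, so d* = max(5.10, 7.58) = 7.58. The mid-fitness type's constraint binds.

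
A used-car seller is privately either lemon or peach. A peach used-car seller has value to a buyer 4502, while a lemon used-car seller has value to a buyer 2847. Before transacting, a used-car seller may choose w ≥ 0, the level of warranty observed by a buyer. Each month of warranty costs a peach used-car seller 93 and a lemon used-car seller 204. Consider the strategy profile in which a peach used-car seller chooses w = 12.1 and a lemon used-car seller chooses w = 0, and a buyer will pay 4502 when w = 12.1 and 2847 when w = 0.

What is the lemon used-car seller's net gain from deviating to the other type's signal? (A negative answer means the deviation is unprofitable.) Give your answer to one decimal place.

Playing w = 0 the lemon used-car seller receives 2847.
Deviating to w = 12.1 brings payment 4502 at cost 204 × 12.1 = 2468.4, netting 2033.6.
Gain from deviating: 2033.6 − 2847 = -813.4.
The gain is negative, so the lemon type's incentive-compatibility constraint is satisfied.

-813.4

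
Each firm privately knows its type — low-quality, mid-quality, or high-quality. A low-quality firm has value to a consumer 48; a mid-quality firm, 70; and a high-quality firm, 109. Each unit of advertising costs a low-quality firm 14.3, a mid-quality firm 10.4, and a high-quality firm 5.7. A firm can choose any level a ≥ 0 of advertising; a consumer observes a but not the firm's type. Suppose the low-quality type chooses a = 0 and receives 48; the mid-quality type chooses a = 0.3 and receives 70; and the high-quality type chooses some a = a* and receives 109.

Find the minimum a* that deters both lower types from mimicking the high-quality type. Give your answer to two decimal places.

4.27

Mid-quality type (on-path payoff 70 − 10.4×0.3 = 66.88) won't mimic when 66.88 ≥ 109 − 10.4·a*, i.e. a* ≥ 4.05.
Low-quality type (on-path payoff 48) won't mimic when 48 ≥ 109 − 14.3·a*, i.e. a* ≥ 4.27.
Both must hold, so a* = max(4.27, 4.05) = 4.27. The low-quality type's constraint binds.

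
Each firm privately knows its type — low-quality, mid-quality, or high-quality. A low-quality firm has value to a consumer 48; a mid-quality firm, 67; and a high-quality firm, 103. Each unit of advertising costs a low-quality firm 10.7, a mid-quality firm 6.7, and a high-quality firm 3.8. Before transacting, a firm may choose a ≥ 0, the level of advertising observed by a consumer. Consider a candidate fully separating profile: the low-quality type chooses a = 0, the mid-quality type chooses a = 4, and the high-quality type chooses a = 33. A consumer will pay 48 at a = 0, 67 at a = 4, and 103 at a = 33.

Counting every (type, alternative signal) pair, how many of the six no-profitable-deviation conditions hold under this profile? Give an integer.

Low-quality (own payoff 48): to a=4 gives 67 − 10.7×4 = 24.2 → no gain ✓; to a=33 gives 103 − 10.7×33 = -250.1 → no gain ✓.
High-quality (own payoff 103 − 3.8×33 = -22.4): to a=0 gives 48 → profitable ✗; to a=4 gives 67 − 3.8×4 = 51.8 → profitable ✗.
Mid-quality (own payoff 67 − 6.7×4 = 40.2): to a=0 gives 48 → profitable ✗; to a=33 gives 103 − 6.7×33 = -118.1 → no gain ✓.
3 of the 6 constraints hold; not an equilibrium.

3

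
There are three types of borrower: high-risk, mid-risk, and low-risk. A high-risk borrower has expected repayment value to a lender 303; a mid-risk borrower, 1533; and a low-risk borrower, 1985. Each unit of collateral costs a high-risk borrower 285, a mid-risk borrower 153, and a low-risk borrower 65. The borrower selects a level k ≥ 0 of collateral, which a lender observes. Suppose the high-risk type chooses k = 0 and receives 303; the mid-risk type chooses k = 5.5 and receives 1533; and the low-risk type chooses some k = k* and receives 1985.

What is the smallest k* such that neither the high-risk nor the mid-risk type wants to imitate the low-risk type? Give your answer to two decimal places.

Mid-risk type (on-path payoff 1533 − 153×5.5 = 691.5) won't mimic when 691.5 ≥ 1985 − 153·k*, i.e. k* ≥ 8.45.
High-risk type (on-path payoff 303) won't mimic when 303 ≥ 1985 − 285·k*, i.e. k* ≥ 5.90.
Both must hold, so k* = max(5.90, 8.45) = 8.45. The mid-risk type's constraint binds.

8.45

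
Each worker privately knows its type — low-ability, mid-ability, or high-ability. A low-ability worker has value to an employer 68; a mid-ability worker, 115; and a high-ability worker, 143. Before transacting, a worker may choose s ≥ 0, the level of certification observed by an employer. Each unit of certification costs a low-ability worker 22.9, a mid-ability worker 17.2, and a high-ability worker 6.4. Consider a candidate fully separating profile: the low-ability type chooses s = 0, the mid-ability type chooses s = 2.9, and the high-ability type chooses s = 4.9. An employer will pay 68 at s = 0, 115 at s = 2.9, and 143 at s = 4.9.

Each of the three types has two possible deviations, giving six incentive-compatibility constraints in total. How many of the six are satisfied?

Mid-ability (own payoff 115 − 17.2×2.9 = 65.12): to s=0 gives 68 → profitable ✗; to s=4.9 gives 143 − 17.2×4.9 = 58.72 → no gain ✓.
Low-ability (own payoff 68): to s=2.9 gives 115 − 22.9×2.9 = 48.59 → no gain ✓; to s=4.9 gives 143 − 22.9×4.9 = 30.79 → no gain ✓.
High-ability (own payoff 143 − 6.4×4.9 = 111.64): to s=0 gives 68 → no gain ✓; to s=2.9 gives 115 − 6.4×2.9 = 96.44 → no gain ✓.
5 of the 6 constraints hold; not an equilibrium.

5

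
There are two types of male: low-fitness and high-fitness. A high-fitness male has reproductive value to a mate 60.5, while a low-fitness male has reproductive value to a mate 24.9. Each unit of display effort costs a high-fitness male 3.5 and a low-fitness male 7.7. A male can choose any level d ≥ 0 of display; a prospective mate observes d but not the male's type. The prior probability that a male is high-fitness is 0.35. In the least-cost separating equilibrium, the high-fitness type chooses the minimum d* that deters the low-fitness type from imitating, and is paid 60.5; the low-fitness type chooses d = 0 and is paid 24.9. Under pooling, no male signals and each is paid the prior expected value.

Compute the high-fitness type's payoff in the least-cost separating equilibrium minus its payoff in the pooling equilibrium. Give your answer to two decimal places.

Least-cost separating signal: d* solves 24.9 = 60.5 − 7.7·d*, so d* = (60.5 − 24.9)/7.7 ≈ 4.6234.
High-fitness type's separating payoff: 60.5 − 3.5 × d* = 60.5 − 3.5 × (60.5 − 24.9)/7.7 = 60.5 − 124.6/7.7 ≈ 44.3182.
Pooling payoff: 0.35 × 60.5 + 0.65 × 24.9 = 37.36.
Difference: 44.3182 − 37.36 = 6.9582, i.e. 6.96 to two decimal places.
The high-fitness type prefers to separate.

6.96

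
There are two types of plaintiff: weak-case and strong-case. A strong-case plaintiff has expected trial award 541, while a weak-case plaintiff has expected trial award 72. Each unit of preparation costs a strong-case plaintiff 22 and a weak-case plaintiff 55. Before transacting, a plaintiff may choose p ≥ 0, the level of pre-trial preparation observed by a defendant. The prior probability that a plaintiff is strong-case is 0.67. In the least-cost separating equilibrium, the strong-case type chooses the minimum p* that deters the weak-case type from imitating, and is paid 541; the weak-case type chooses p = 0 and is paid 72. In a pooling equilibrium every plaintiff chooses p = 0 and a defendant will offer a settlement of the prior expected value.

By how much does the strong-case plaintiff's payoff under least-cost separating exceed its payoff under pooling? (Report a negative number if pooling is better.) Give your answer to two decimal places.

-32.83

Least-cost separating signal: p* solves 72 = 541 − 55·p*, so p* = (541 − 72)/55 ≈ 8.5273.
Strong-case type's separating payoff: 541 − 22 × p* = 541 − 22 × (541 − 72)/55 = 541 − 10318/55 = 353.4.
Pooling payoff: 0.67 × 541 + 0.33 × 72 = 386.23.
Difference: 353.4 − 386.23 = -32.83.
The strong-case type would prefer the pooling outcome.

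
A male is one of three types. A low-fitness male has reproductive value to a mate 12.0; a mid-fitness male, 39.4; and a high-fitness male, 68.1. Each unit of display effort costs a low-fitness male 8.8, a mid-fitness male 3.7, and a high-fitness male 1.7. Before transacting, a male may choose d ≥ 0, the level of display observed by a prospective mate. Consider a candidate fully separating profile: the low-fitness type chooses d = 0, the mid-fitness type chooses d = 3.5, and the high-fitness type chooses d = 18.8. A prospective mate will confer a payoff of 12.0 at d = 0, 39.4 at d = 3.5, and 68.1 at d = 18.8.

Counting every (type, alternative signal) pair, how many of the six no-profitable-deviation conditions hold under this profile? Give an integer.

High-fitness (own payoff 68.1 − 1.7×18.8 = 36.14): to d=0 gives 12.0 → no gain ✓; to d=3.5 gives 39.4 − 1.7×3.5 = 33.45 → no gain ✓.
Low-fitness (own payoff 12.0): to d=3.5 gives 39.4 − 8.8×3.5 = 8.6 → no gain ✓; to d=18.8 gives 68.1 − 8.8×18.8 = -97.34 → no gain ✓.
Mid-fitness (own payoff 39.4 − 3.7×3.5 = 26.45): to d=0 gives 12.0 → no gain ✓; to d=18.8 gives 68.1 − 3.7×18.8 = -1.46 → no gain ✓.
6 of the 6 constraints hold; this profile is a separating equilibrium.

6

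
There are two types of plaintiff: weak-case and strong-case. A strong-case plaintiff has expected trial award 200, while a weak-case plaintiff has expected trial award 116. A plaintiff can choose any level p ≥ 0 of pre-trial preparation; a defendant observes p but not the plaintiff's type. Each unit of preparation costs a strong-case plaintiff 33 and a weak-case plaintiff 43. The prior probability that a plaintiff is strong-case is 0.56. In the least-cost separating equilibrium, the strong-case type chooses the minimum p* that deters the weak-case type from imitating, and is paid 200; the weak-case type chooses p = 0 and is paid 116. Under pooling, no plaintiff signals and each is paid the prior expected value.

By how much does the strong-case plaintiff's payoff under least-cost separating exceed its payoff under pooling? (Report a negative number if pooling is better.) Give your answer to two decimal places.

Least-cost separating signal: p* solves 116 = 200 − 43·p*, so p* = (200 − 116)/43 ≈ 1.9535.
Strong-case type's separating payoff: 200 − 33 × p* = 200 − 33 × (200 − 116)/43 = 200 − 2772/43 ≈ 135.5349.
Pooling payoff: 0.56 × 200 + 0.44 × 116 = 163.04.
Difference: 135.5349 − 163.04 = -27.5051, i.e. -27.51 to two decimal places.
The strong-case type would prefer the pooling outcome.

-27.51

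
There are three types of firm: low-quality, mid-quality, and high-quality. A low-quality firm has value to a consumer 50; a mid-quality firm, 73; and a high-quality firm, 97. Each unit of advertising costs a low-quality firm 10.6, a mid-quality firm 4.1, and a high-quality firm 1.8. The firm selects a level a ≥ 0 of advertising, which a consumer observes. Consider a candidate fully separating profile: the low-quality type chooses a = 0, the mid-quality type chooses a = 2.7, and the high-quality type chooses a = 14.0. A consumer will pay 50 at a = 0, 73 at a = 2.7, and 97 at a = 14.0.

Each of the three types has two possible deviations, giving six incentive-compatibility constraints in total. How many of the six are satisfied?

6

High-quality (own payoff 97 − 1.8×14.0 = 71.8): to a=0 gives 50 → no gain ✓; to a=2.7 gives 73 − 1.8×2.7 = 68.14 → no gain ✓.
Mid-quality (own payoff 73 − 4.1×2.7 = 61.93): to a=0 gives 50 → no gain ✓; to a=14.0 gives 97 − 4.1×14.0 = 39.6 → no gain ✓.
Low-quality (own payoff 50): to a=2.7 gives 73 − 10.6×2.7 = 44.38 → no gain ✓; to a=14.0 gives 97 − 10.6×14.0 = -51.4 → no gain ✓.
6 of the 6 constraints hold; this profile is a separating equilibrium.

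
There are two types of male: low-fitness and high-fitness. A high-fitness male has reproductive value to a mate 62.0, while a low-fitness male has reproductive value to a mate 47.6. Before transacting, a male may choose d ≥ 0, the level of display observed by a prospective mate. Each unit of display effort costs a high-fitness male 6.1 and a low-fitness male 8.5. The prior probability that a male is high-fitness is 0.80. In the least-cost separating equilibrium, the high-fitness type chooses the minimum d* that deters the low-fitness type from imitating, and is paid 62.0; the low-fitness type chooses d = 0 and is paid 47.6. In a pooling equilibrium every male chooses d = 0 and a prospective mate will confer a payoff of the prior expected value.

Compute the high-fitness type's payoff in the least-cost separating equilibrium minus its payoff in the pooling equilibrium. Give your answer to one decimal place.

-7.5

Least-cost separating signal: d* solves 47.6 = 62.0 − 8.5·d*, so d* = (62.0 − 47.6)/8.5 ≈ 1.6941.
High-fitness type's separating payoff: 62.0 − 6.1 × d* = 62.0 − 6.1 × (62.0 − 47.6)/8.5 = 62.0 − 87.84/8.5 ≈ 51.666.
Pooling payoff: 0.80 × 62.0 + 0.20 × 47.6 = 59.12.
Difference: 51.666 − 59.12 = -7.454, i.e. -7.5 to one decimal place.
The high-fitness type would prefer the pooling outcome.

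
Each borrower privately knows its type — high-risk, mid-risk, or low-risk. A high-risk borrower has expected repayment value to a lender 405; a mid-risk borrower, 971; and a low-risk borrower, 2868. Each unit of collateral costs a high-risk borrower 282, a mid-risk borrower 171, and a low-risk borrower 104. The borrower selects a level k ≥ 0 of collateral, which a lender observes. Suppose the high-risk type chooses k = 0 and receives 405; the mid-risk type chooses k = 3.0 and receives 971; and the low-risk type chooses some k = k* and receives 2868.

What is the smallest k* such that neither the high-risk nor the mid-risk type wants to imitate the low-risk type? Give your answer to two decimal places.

Mid-risk type (on-path payoff 971 − 171×3.0 = 458) won't mimic when 458 ≥ 2868 − 171·k*, i.e. k* ≥ 14.09.
High-risk type (on-path payoff 405) won't mimic when 405 ≥ 2868 − 282·k*, i.e. k* ≥ 8.73.
Both must hold, so k* = max(8.73, 14.09) = 14.09. The mid-risk type's constraint binds.

14.09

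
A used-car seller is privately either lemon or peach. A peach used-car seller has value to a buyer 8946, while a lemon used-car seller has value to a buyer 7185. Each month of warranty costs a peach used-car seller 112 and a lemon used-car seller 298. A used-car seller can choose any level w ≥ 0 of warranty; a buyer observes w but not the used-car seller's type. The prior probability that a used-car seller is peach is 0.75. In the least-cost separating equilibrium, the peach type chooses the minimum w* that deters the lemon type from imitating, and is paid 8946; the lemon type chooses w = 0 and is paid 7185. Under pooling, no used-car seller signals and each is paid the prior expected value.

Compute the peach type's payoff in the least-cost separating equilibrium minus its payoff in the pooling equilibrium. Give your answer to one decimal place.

Least-cost separating signal: w* solves 7185 = 8946 − 298·w*, so w* = (8946 − 7185)/298 ≈ 5.9094.
Peach type's separating payoff: 8946 − 112 × w* = 8946 − 112 × (8946 − 7185)/298 = 8946 − 197232/298 ≈ 8284.148.
Pooling payoff: 0.75 × 8946 + 0.25 × 7185 = 8505.75.
Difference: 8284.148 − 8505.75 = -221.602, i.e. -221.6 to one decimal place.
The peach type would prefer the pooling outcome.

-221.6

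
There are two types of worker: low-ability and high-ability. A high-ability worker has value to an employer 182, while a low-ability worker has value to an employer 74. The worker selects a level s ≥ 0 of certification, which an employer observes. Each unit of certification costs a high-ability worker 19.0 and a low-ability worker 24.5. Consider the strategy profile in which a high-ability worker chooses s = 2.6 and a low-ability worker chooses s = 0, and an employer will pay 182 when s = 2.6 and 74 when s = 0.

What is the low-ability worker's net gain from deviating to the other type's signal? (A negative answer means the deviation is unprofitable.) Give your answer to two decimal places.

Playing s = 0 the low-ability worker receives 74.
Deviating to s = 2.6 brings payment 182 at cost 24.5 × 2.6 = 63.7, netting 118.3.
Gain from deviating: 118.3 − 74 = 44.30.
The gain is positive, so the low-ability type's incentive-compatibility constraint is violated — this profile is not a separating equilibrium.

44.30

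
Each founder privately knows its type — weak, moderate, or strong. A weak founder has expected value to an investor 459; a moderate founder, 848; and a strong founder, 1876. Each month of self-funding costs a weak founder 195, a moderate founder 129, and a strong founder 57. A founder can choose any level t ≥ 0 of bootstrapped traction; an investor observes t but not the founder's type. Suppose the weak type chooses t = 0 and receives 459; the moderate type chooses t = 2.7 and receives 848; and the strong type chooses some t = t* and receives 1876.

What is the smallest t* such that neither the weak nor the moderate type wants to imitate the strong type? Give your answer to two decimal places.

10.67

Weak type (on-path payoff 459) won't mimic when 459 ≥ 1876 − 195·t*, i.e. t* ≥ 7.27.
Moderate type (on-path payoff 848 − 129×2.7 = 499.7) won't mimic when 499.7 ≥ 1876 − 129·t*, i.e. t* ≥ 10.67.
Both must hold, so t* = max(7.27, 10.67) = 10.67. The moderate type's constraint binds.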